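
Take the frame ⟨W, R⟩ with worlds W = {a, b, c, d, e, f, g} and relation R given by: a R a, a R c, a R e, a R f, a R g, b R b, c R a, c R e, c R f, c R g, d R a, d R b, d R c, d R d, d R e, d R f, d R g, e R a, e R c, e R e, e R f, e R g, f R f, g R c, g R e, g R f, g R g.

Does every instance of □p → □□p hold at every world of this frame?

No

By correspondence theory, 4 is valid on a frame iff R is transitive.
Transitive: no — g R c and c R a, but not g R a.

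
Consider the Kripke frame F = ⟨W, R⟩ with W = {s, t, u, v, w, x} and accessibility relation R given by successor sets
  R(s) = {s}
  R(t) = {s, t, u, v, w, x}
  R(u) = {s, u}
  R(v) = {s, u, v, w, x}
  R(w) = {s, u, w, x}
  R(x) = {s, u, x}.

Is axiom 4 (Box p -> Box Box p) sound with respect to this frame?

Yes

Axiom 4 corresponds to the accessibility relation being transitive.
Transitive: yes — every two-step R-path is closed by a direct edge.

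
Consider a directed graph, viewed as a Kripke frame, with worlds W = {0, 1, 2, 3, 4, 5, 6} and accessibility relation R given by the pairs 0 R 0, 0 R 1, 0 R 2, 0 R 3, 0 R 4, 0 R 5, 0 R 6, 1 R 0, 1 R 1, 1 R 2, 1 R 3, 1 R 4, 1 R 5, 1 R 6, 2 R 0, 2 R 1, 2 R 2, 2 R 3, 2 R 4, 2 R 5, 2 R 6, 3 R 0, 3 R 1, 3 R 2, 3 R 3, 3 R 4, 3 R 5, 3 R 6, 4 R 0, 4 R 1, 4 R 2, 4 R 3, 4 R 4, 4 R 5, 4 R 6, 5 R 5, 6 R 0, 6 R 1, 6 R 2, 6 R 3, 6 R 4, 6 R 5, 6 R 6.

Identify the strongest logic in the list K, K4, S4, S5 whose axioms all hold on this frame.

Transitive (axiom 4): yes — every two-step R-path is closed by a direct edge.
Reflexive (axiom T): yes — every world is R-related to itself.
Euclidean (axiom 5): no — 0 R 5 and 0 R 1, but not 5 R 1.
So F validates K, K4, S4; S5 would additionally require R to be Euclidean. The strongest is S4.

S4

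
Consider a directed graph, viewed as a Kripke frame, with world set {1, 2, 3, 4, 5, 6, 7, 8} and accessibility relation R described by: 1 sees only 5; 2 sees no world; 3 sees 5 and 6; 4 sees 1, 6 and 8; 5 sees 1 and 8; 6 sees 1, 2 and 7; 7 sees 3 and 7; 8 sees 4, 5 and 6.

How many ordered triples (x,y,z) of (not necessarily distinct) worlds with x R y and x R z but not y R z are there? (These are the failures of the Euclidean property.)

34

Enumerating: (1,5,5), (3,5,5), (3,5,6), (3,6,5), (3,6,6), (4,1,1), (4,1,6), (4,1,8), (4,6,6), (4,6,8), (4,8,1), (4,8,8), … and 22 more.
Total: 34.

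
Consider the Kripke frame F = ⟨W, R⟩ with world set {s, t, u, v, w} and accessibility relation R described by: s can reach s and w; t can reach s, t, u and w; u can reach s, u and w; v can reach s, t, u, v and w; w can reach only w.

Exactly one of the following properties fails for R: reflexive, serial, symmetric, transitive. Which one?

Reflexive: yes — every world is R-related to itself.
Serial: yes — every world has a successor (e.g. s R s).
Symmetric: no — s R w but not w R s.
Transitive: yes — every two-step R-path is closed by a direct edge.
Only symmetric fails.

symmetric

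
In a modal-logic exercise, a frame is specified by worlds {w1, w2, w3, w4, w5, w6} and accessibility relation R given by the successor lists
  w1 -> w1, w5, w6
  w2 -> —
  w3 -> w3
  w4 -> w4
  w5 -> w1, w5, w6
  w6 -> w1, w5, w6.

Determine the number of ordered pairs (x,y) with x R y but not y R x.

0

R is symmetric; there are no such tuples.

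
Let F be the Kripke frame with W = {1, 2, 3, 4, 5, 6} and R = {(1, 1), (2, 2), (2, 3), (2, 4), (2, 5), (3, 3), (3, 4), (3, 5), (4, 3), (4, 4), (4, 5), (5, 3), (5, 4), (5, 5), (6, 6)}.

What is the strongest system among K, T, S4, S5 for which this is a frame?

S4

Reflexive (axiom T): yes — every world is R-related to itself.
Transitive (axiom 4): yes — every two-step R-path is closed by a direct edge.
Euclidean (axiom 5): no — 2 R 3 and 2 R 2, but not 3 R 2.
So F validates K, T, S4; S5 would additionally require R to be Euclidean. The strongest is S4.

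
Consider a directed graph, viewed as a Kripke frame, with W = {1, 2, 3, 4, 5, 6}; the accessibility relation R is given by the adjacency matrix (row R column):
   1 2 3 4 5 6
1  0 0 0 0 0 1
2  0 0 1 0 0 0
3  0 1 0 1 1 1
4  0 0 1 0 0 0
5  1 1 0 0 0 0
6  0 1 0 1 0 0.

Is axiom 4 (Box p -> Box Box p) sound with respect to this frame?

No

The schema 4 characterises exactly the transitive frames.
Transitive: no — 1 R 6 and 6 R 2, but not 1 R 2.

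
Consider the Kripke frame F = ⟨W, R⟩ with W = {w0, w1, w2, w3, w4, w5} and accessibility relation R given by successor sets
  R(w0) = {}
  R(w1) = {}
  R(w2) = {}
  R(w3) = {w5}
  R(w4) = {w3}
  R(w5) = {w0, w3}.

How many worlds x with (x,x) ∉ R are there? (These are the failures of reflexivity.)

Enumerating: w0, w1, w2, w3, w4, w5.

6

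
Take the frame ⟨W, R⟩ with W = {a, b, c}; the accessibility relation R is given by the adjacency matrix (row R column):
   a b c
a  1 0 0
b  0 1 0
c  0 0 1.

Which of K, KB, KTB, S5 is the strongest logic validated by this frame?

S5

Symmetric (axiom B): yes — every pair in R has its reverse in R.
Reflexive (axiom T): yes — every world is R-related to itself.
Euclidean (axiom 5): yes — any two successors of a common world are R-related.
So F validates K, KB, KTB, S5. The strongest is S5.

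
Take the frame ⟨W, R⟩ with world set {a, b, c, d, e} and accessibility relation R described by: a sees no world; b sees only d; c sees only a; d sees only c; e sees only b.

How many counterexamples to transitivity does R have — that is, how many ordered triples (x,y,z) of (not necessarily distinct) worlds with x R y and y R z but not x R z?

Enumerating: (b,d,c), (d,c,a), (e,b,d).

3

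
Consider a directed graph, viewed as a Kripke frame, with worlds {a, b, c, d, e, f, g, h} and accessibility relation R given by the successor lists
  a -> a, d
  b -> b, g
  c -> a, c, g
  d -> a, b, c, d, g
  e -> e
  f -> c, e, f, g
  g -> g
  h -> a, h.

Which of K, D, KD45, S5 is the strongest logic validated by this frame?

D

Serial (axiom D): yes — every world has a successor (e.g. a R a).
Euclidean (axiom 5): no — c R a and c R g, but not a R g.
Transitive (axiom 4): no — a R d and d R b, but not a R b.
Reflexive (axiom T): yes — every world is R-related to itself.
So F validates K, D; KD45 would additionally require R to be Euclidean and transitive. The strongest is D.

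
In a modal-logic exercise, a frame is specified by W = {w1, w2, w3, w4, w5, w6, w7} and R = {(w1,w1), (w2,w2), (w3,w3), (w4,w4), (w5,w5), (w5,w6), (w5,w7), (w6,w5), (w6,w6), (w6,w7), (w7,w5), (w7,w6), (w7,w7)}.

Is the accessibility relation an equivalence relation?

Yes

Reflexive: yes — every world is R-related to itself.
Symmetric: yes — every pair in R has its reverse in R.
Transitive: yes — every two-step R-path is closed by a direct edge.
So R is an equivalence relation.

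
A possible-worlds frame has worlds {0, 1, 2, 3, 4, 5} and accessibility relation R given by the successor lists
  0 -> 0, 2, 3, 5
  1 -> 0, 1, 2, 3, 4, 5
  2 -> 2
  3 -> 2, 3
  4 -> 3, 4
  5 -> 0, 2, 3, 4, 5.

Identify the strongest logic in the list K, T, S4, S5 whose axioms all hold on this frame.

T

Reflexive (axiom T): yes — every world is R-related to itself.
Transitive (axiom 4): no — 0 R 5 and 5 R 4, but not 0 R 4.
Euclidean (axiom 5): no — 0 R 2 and 0 R 3, but not 2 R 3.
So F validates K, T; S4 would additionally require R to be transitive. The strongest is T.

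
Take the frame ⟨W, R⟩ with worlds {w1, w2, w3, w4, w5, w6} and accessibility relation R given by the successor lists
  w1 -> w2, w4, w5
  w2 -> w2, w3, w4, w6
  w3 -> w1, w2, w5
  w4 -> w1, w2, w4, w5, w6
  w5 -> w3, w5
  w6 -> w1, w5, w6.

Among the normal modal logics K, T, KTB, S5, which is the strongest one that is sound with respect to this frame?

K

Reflexive (axiom T): no — w1 is not related to itself.
Symmetric (axiom B): no — w1 R w2 but not w2 R w1.
Euclidean (axiom 5): no — w1 R w2 and w1 R w5, but not w2 R w5.
So F validates K; T would additionally require R to be reflexive. The strongest is K.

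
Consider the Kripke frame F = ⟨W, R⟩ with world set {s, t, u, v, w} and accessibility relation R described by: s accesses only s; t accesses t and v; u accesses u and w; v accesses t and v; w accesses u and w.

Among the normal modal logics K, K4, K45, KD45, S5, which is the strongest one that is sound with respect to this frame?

Transitive (axiom 4): yes — every two-step R-path is closed by a direct edge.
Euclidean (axiom 5): yes — any two successors of a common world are R-related.
Serial (axiom D): yes — every world has a successor (e.g. s R s).
Reflexive (axiom T): yes — every world is R-related to itself.
So F validates K, K4, K45, KD45, S5. The strongest is S5.

S5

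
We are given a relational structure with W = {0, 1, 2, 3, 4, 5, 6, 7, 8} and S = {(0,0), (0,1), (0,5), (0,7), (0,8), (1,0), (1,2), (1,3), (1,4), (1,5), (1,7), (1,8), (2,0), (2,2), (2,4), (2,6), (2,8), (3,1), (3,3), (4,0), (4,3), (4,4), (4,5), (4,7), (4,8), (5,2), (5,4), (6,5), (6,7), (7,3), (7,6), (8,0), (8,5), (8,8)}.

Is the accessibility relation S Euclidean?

Euclidean: no — 0 S 5 and 0 S 1, but not 5 S 1.

No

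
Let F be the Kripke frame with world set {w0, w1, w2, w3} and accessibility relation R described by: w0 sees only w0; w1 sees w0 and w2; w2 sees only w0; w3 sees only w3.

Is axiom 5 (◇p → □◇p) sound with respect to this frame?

No

The schema 5 characterises exactly the Euclidean frames.
Euclidean: no — w1 R w0 and w1 R w2, but not w0 R w2.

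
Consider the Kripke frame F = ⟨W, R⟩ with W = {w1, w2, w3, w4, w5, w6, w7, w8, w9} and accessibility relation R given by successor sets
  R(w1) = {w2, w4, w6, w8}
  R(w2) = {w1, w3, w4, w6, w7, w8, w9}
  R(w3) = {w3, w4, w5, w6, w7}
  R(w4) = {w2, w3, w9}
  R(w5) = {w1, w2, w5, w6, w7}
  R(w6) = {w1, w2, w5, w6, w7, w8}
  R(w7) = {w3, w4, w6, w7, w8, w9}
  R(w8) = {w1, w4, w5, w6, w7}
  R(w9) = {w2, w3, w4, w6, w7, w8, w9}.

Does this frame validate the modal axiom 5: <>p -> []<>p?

By correspondence theory, 5 is valid on a frame iff R is Euclidean.
Euclidean: no — w1 R w4 and w1 R w6, but not w4 R w6.

No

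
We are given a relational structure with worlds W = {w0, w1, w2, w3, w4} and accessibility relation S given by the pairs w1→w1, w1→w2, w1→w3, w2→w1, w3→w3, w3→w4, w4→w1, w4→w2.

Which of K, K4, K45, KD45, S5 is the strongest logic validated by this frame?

Transitive (axiom 4): no — w1 S w3 and w3 S w4, but not w1 S w4.
Euclidean (axiom 5): no — w1 S w2 and w1 S w3, but not w2 S w3.
Serial (axiom D): no — w0 has no S-successor.
Reflexive (axiom T): no — w0 is not related to itself.
So F validates K; K4 would additionally require S to be transitive. The strongest is K.

K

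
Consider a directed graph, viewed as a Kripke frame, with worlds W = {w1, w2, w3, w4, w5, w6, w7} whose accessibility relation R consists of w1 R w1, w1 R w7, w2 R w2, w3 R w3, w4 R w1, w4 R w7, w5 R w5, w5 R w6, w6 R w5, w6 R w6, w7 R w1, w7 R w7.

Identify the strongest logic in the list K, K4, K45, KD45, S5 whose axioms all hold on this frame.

KD45

Transitive (axiom 4): yes — every two-step R-path is closed by a direct edge.
Euclidean (axiom 5): yes — any two successors of a common world are R-related.
Serial (axiom D): yes — every world has a successor (e.g. w1 R w1).
Reflexive (axiom T): no — w4 is not related to itself.
So F validates K, K4, K45, KD45; S5 would additionally require R to be reflexive. The strongest is KD45.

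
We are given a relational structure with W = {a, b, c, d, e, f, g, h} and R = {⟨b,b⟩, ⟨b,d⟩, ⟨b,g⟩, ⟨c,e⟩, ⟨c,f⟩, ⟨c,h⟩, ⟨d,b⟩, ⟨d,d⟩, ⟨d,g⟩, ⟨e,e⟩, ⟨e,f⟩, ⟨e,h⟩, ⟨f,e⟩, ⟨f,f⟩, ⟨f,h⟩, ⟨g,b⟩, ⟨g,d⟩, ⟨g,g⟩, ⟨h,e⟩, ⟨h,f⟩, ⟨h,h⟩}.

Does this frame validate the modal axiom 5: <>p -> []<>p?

By correspondence theory, 5 is valid on a frame iff R is Euclidean.
Euclidean: yes — any two successors of a common world are R-related.

Yes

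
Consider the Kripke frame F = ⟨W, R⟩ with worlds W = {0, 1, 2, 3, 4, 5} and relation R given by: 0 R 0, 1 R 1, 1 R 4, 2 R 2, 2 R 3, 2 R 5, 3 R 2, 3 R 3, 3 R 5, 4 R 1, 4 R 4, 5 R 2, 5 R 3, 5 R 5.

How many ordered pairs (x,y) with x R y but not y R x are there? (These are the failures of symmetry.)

0

R is symmetric; there are no such tuples.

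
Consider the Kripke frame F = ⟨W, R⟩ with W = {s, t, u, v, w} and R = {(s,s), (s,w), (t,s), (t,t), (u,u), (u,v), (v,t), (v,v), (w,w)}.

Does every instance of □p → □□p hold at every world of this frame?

No

By correspondence theory, 4 is valid on a frame iff R is transitive.
Transitive: no — t R s and s R w, but not t R w.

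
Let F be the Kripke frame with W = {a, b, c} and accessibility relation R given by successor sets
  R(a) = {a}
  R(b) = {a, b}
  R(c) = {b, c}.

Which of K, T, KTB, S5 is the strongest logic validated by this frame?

T

Reflexive (axiom T): yes — every world is R-related to itself.
Symmetric (axiom B): no — b R a but not a R b.
Euclidean (axiom 5): no — b R a and b R b, but not a R b.
So F validates K, T; KTB would additionally require R to be symmetric. The strongest is T.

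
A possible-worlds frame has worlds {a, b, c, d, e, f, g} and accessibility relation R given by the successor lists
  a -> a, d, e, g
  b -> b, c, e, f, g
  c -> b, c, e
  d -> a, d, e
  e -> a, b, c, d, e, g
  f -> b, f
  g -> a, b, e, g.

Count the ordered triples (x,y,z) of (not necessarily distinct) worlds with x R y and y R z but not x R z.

Enumerating: (a,e,b), (a,e,c), (a,g,b), (b,e,a), (b,e,d), (b,g,a), (c,b,f), (c,b,g), (c,e,a), (c,e,d), (c,e,g), (d,a,g), … and 12 more.
Total: 24.

24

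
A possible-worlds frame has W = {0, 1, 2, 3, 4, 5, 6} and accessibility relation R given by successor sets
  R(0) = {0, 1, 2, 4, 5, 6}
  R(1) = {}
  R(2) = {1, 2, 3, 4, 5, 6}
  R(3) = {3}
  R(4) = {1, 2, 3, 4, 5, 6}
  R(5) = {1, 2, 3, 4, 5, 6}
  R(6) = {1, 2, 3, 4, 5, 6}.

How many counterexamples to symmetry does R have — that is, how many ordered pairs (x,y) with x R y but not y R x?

13

Enumerating: (0,1), (0,2), (0,4), (0,5), (0,6), (2,1), (2,3), (4,1), (4,3), (5,1), (5,3), (6,1), (6,3).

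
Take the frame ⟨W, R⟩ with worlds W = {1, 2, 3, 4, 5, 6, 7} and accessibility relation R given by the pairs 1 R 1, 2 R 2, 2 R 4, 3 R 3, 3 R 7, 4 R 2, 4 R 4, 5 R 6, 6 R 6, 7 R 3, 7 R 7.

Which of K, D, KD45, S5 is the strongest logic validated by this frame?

Serial (axiom D): yes — every world has a successor (e.g. 1 R 1).
Euclidean (axiom 5): yes — any two successors of a common world are R-related.
Transitive (axiom 4): yes — every two-step R-path is closed by a direct edge.
Reflexive (axiom T): no — 5 is not related to itself.
So F validates K, D, KD45; S5 would additionally require R to be reflexive. The strongest is KD45.

KD45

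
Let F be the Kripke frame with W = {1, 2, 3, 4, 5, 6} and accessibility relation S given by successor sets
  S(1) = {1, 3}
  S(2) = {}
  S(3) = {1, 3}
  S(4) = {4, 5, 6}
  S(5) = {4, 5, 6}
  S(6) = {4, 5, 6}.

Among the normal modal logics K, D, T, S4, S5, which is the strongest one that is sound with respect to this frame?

K

Serial (axiom D): no — 2 has no S-successor.
Reflexive (axiom T): no — 2 is not related to itself.
Transitive (axiom 4): yes — every two-step S-path is closed by a direct edge.
Euclidean (axiom 5): yes — any two successors of a common world are S-related.
So F validates K; D would additionally require S to be serial. The strongest is K.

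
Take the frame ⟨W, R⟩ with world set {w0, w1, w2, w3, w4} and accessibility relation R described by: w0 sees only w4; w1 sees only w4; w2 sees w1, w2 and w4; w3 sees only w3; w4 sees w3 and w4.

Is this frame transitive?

No

Transitive: no — w0 R w4 and w4 R w3, but not w0 R w3.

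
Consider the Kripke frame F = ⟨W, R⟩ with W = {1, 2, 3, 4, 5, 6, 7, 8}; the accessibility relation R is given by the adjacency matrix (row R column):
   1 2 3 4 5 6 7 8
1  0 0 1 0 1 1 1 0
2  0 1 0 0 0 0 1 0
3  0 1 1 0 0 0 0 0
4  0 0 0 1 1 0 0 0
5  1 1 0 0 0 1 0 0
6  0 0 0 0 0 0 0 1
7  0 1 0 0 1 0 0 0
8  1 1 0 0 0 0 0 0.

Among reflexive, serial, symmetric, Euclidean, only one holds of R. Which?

serial

Reflexive: no — 1 is not related to itself.
Serial: yes — every world has a successor (e.g. 1 R 3).
Symmetric: no — 1 R 3 but not 3 R 1.
Euclidean: no — 1 R 3 and 1 R 5, but not 3 R 5.
Only serial holds.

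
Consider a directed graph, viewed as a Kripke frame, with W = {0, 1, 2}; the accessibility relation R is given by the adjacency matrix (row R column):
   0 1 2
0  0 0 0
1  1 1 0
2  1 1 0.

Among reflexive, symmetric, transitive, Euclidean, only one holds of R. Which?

Reflexive: no — 0 is not related to itself.
Symmetric: no — 1 R 0 but not 0 R 1.
Transitive: yes — every two-step R-path is closed by a direct edge.
Euclidean: no — 2 R 0 and 2 R 1, but not 0 R 1.
Only transitive holds.

transitive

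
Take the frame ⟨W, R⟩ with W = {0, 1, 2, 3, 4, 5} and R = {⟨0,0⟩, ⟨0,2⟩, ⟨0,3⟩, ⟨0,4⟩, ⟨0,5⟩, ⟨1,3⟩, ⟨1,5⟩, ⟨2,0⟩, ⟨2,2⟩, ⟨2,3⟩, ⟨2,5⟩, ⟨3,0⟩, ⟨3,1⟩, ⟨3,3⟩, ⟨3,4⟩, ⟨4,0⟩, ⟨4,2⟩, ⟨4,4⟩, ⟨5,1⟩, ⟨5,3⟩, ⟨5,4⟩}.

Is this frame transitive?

No

Transitive: no — 0 R 3 and 3 R 1, but not 0 R 1.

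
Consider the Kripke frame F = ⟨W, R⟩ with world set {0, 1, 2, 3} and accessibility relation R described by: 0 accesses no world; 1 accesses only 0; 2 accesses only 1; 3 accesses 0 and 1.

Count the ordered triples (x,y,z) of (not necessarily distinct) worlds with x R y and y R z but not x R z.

1

Enumerating: (2,1,0).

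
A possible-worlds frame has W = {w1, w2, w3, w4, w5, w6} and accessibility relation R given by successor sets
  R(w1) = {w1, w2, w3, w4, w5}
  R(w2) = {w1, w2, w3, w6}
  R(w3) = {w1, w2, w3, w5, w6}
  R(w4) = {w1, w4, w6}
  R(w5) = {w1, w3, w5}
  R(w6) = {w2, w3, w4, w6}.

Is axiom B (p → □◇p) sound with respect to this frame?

Yes

Axiom B corresponds to the accessibility relation being symmetric.
Symmetric: yes — every pair in R has its reverse in R.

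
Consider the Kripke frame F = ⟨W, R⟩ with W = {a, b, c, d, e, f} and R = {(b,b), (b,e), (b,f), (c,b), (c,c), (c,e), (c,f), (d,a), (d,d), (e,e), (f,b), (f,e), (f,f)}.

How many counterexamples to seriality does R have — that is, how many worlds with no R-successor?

1

Enumerating: a.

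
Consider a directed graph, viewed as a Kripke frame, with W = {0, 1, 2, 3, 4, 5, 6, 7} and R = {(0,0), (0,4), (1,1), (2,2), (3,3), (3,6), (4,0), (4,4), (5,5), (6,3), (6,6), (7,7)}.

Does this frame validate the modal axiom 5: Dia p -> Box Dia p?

Yes

Axiom 5 corresponds to the accessibility relation being Euclidean.
Euclidean: yes — any two successors of a common world are R-related.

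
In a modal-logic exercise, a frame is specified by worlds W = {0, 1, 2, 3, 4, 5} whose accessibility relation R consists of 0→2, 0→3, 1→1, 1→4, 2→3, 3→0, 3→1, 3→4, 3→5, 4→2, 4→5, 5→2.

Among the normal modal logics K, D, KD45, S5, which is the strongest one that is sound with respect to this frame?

D

Serial (axiom D): yes — every world has a successor (e.g. 0 R 2).
Euclidean (axiom 5): no — 0 R 3 and 0 R 2, but not 3 R 2.
Transitive (axiom 4): no — 0 R 3 and 3 R 1, but not 0 R 1.
Reflexive (axiom T): no — 0 is not related to itself.
So F validates K, D; KD45 would additionally require R to be Euclidean and transitive. The strongest is D.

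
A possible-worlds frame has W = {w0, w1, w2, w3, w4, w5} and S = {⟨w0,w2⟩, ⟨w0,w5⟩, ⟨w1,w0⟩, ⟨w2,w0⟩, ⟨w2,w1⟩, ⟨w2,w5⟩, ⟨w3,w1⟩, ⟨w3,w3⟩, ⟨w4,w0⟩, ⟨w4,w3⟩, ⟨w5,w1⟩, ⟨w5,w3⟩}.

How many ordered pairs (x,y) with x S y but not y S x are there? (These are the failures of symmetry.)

Enumerating: (w0,w5), (w1,w0), (w2,w1), (w2,w5), (w3,w1), (w4,w0), (w4,w3), (w5,w1), (w5,w3).

9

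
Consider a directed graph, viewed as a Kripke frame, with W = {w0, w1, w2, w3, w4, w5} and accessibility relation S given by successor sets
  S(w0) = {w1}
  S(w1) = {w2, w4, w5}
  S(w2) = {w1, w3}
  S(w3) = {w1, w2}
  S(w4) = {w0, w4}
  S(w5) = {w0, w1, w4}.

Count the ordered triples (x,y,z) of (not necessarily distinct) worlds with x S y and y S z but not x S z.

Enumerating: (w0,w1,w2), (w0,w1,w4), (w0,w1,w5), (w1,w2,w1), (w1,w2,w3), (w1,w4,w0), (w1,w5,w0), (w1,w5,w1), (w2,w1,w2), (w2,w1,w4), (w2,w1,w5), (w2,w3,w2), (w3,w1,w4), (w3,w1,w5), (w3,w2,w3), (w4,w0,w1), (w5,w1,w2), (w5,w1,w5).

18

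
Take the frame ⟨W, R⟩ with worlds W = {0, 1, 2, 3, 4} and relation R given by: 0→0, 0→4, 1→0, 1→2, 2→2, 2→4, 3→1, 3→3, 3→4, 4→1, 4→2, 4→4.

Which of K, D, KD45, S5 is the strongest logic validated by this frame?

Serial (axiom D): yes — every world has a successor (e.g. 0 R 0).
Euclidean (axiom 5): no — 1 R 0 and 1 R 2, but not 0 R 2.
Transitive (axiom 4): no — 0 R 4 and 4 R 1, but not 0 R 1.
Reflexive (axiom T): no — 1 is not related to itself.
So F validates K, D; KD45 would additionally require R to be Euclidean and transitive. The strongest is D.

D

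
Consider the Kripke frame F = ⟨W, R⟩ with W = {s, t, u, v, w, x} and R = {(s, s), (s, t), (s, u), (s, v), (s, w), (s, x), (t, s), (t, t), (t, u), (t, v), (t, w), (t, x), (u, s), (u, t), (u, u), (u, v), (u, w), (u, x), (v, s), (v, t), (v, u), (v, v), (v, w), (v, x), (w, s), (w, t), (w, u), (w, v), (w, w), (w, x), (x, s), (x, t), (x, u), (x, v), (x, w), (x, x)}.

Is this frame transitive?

Transitive: yes — every two-step R-path is closed by a direct edge.

Yes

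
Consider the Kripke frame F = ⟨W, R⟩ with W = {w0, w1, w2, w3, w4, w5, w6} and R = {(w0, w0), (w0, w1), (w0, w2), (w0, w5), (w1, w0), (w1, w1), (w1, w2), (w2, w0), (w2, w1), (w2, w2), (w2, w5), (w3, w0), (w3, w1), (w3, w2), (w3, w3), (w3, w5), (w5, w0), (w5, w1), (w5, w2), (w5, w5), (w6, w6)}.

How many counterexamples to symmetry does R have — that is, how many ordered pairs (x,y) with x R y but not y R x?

Enumerating: (w3,w0), (w3,w1), (w3,w2), (w3,w5), (w5,w1).

5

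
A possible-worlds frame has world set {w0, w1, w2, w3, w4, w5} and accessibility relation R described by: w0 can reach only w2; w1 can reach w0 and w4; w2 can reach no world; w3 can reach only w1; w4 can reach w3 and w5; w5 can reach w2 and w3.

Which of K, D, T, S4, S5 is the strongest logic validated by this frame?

Serial (axiom D): no — w2 has no R-successor.
Reflexive (axiom T): no — w0 is not related to itself.
Transitive (axiom 4): no — w1 R w0 and w0 R w2, but not w1 R w2.
Euclidean (axiom 5): no — w1 R w0 and w1 R w4, but not w0 R w4.
So F validates K; D would additionally require R to be serial. The strongest is K.

K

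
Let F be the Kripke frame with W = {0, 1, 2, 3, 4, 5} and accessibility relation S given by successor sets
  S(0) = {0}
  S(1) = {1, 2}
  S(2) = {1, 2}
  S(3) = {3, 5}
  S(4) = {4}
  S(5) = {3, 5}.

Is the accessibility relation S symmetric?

Yes

Symmetric: yes — every pair in S has its reverse in S.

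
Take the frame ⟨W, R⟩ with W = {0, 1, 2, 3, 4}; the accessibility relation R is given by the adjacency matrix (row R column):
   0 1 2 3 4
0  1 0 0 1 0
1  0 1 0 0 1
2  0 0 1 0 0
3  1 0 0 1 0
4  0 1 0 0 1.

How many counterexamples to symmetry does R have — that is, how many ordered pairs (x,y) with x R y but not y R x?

R is symmetric; there are no such tuples.

0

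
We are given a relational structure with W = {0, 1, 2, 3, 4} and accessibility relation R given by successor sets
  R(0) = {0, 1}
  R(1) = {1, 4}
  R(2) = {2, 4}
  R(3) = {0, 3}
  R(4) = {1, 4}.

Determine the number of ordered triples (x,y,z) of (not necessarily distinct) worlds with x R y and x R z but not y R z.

Enumerating: (0,1,0), (2,4,2), (3,0,3).

3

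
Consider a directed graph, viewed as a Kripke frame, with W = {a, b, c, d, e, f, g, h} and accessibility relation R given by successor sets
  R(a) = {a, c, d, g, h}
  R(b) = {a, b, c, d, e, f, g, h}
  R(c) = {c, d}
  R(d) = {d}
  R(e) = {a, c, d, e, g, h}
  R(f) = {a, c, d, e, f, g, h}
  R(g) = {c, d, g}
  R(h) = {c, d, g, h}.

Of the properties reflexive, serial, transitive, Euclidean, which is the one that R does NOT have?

Reflexive: yes — every world is R-related to itself.
Serial: yes — every world has a successor (e.g. a R a).
Transitive: yes — every two-step R-path is closed by a direct edge.
Euclidean: no — a R c and a R g, but not c R g.
Only Euclidean fails.

Euclidean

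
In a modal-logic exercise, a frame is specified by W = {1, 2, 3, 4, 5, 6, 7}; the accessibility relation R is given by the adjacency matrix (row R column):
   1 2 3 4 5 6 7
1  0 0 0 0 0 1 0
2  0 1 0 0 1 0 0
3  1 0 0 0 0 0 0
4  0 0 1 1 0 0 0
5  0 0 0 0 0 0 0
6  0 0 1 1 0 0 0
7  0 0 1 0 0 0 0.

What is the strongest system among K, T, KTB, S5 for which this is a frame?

Reflexive (axiom T): no — 1 is not related to itself.
Symmetric (axiom B): no — 1 R 6 but not 6 R 1.
Euclidean (axiom 5): no — 6 R 3 and 6 R 4, but not 3 R 4.
So F validates K; T would additionally require R to be reflexive. The strongest is K.

K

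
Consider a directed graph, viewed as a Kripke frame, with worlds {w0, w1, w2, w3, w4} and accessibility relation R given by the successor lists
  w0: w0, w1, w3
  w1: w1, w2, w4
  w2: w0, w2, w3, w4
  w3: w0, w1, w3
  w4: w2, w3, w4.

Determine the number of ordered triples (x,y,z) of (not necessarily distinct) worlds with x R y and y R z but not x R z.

Enumerating: (w0,w1,w2), (w0,w1,w4), (w1,w2,w0), (w1,w2,w3), (w1,w4,w3), (w2,w0,w1), (w2,w3,w1), (w3,w1,w2), (w3,w1,w4), (w4,w2,w0), (w4,w3,w0), (w4,w3,w1).

12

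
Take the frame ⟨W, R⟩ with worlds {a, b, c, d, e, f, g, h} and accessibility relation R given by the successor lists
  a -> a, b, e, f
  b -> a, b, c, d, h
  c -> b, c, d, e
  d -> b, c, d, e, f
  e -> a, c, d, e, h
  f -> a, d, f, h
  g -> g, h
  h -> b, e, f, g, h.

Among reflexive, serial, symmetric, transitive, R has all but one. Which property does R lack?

Reflexive: yes — every world is R-related to itself.
Serial: yes — every world has a successor (e.g. a R a).
Symmetric: yes — every pair in R has its reverse in R.
Transitive: no — a R b and b R c, but not a R c.
Only transitive fails.

transitive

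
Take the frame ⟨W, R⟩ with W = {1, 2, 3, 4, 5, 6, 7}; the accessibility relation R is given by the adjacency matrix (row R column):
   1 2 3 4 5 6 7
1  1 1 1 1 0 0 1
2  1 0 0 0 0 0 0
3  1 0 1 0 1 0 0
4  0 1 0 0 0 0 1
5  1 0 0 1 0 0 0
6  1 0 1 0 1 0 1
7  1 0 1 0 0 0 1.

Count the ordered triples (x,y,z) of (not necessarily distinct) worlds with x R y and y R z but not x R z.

23

Enumerating: (1,3,5), (2,1,2), (2,1,3), (2,1,4), (2,1,7), (3,1,2), (3,1,4), (3,1,7), (3,5,4), (4,2,1), (4,7,1), (4,7,3), … and 11 more.
Total: 23.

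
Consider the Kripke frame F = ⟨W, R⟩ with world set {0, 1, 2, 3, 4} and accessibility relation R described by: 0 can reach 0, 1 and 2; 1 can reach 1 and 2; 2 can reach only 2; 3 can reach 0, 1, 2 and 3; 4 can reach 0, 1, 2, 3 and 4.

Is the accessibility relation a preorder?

Yes

Reflexive: yes — every world is R-related to itself.
Transitive: yes — every two-step R-path is closed by a direct edge.
So R is a preorder.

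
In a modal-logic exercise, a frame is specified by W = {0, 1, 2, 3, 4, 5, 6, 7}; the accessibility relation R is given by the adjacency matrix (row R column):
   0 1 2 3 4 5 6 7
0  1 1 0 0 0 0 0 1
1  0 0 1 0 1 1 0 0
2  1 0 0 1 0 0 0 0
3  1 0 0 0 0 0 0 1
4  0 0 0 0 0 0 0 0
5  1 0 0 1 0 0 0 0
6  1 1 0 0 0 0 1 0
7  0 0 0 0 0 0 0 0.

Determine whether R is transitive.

Transitive: no — 0 R 1 and 1 R 2, but not 0 R 2.

No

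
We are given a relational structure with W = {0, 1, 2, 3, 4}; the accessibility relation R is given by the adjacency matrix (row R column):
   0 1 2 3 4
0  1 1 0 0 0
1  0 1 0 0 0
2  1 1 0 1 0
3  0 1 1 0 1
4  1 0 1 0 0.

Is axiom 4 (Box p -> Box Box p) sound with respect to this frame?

No

Axiom 4 corresponds to the accessibility relation being transitive.
Transitive: no — 2 R 3 and 3 R 4, but not 2 R 4.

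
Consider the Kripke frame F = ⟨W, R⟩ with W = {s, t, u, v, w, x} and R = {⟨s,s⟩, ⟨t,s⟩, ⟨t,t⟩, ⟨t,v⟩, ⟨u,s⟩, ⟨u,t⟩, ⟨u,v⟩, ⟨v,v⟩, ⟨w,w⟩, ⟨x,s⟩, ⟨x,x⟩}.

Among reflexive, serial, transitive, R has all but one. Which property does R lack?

reflexive

Reflexive: no — u is not related to itself.
Serial: yes — every world has a successor (e.g. s R s).
Transitive: yes — every two-step R-path is closed by a direct edge.
Only reflexive fails.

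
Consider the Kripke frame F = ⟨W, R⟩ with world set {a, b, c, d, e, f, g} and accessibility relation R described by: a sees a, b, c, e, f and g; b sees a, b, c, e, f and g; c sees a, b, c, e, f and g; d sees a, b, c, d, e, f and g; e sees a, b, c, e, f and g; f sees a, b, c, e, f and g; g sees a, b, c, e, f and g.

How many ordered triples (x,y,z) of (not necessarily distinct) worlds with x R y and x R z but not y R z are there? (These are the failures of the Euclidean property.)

Enumerating: (d,a,d), (d,b,d), (d,c,d), (d,e,d), (d,f,d), (d,g,d).

6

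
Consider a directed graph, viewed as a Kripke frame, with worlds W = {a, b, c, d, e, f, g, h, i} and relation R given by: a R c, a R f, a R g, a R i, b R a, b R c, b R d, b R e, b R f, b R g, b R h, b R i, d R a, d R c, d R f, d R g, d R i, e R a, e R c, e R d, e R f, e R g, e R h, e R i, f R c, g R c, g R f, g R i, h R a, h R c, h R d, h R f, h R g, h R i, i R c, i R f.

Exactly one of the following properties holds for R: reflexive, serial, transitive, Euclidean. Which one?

Reflexive: no — a is not related to itself.
Serial: no — c has no R-successor.
Transitive: yes — every two-step R-path is closed by a direct edge.
Euclidean: no — a R c and a R f, but not c R f.
Only transitive holds.

transitive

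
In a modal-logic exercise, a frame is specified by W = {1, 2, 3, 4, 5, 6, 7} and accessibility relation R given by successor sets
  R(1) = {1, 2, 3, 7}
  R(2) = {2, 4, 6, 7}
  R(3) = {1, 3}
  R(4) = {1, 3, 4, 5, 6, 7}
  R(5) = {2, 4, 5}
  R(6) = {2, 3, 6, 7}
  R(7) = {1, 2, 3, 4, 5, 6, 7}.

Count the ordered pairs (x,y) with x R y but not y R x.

Enumerating: (1,2), (2,4), (4,1), (4,3), (4,6), (5,2), (6,3), (7,3), (7,5).

9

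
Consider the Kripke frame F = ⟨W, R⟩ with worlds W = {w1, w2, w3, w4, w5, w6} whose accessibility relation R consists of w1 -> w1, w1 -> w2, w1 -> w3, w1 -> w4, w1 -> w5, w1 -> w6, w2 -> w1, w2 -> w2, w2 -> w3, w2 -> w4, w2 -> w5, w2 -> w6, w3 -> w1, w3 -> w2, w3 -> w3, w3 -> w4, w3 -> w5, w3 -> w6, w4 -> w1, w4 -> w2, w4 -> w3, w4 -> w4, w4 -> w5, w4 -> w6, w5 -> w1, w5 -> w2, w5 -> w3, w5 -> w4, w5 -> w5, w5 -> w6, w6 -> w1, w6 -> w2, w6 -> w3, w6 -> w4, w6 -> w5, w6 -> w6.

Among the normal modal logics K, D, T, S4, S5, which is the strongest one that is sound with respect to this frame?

S5

Serial (axiom D): yes — every world has a successor (e.g. w1 R w1).
Reflexive (axiom T): yes — every world is R-related to itself.
Transitive (axiom 4): yes — every two-step R-path is closed by a direct edge.
Euclidean (axiom 5): yes — any two successors of a common world are R-related.
So F validates K, D, T, S4, S5. The strongest is S5.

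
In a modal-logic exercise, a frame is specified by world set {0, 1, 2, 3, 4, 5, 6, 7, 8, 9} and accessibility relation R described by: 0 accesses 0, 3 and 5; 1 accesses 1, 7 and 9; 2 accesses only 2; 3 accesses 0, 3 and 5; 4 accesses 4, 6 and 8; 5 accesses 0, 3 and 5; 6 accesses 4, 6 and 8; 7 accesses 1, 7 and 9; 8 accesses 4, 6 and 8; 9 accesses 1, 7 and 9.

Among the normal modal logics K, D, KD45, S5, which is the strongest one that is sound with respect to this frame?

Serial (axiom D): yes — every world has a successor (e.g. 0 R 0).
Euclidean (axiom 5): yes — any two successors of a common world are R-related.
Transitive (axiom 4): yes — every two-step R-path is closed by a direct edge.
Reflexive (axiom T): yes — every world is R-related to itself.
So F validates K, D, KD45, S5. The strongest is S5.

S5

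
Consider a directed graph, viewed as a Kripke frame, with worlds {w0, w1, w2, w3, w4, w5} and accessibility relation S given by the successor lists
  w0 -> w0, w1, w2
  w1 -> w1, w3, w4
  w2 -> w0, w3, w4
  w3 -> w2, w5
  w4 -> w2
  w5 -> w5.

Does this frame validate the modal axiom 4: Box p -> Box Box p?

Axiom 4 corresponds to the accessibility relation being transitive.
Transitive: no — w0 S w1 and w1 S w3, but not w0 S w3.

No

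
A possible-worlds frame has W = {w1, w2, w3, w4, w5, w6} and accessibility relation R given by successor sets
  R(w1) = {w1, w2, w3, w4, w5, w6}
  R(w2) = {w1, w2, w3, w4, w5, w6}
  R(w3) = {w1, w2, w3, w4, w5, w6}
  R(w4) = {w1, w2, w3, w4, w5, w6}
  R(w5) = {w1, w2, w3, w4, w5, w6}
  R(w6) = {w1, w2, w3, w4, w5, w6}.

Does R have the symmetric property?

Yes

Symmetric: yes — every pair in R has its reverse in R.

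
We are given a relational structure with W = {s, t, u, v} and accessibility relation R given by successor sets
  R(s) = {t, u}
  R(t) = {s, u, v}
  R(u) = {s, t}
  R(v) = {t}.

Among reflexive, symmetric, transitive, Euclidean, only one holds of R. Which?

symmetric

Reflexive: no — s is not related to itself.
Symmetric: yes — every pair in R has its reverse in R.
Transitive: no — s R t and t R v, but not s R v.
Euclidean: no — t R s and t R v, but not s R v.
Only symmetric holds.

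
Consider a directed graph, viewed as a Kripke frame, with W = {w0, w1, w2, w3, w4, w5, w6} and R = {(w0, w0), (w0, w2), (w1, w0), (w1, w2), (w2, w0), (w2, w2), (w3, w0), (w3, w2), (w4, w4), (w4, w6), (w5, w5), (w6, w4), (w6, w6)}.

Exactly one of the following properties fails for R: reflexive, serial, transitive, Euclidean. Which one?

Reflexive: no — w1 is not related to itself.
Serial: yes — every world has a successor (e.g. w0 R w0).
Transitive: yes — every two-step R-path is closed by a direct edge.
Euclidean: yes — any two successors of a common world are R-related.
Only reflexive fails.

reflexive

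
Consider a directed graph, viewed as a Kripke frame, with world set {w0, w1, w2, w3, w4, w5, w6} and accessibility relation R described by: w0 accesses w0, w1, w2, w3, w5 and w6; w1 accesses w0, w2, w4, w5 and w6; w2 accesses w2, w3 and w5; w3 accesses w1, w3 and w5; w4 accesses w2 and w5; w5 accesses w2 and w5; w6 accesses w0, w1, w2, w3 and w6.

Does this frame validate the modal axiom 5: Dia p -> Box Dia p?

No

Axiom 5 corresponds to the accessibility relation being Euclidean.
Euclidean: no — w0 R w1 and w0 R w3, but not w1 R w3.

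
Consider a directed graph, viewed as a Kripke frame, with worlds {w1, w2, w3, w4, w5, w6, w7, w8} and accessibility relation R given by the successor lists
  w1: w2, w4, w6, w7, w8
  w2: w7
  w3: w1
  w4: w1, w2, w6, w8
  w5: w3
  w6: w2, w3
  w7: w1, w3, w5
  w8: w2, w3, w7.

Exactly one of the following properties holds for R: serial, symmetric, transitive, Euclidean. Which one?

Serial: yes — every world has a successor (e.g. w1 R w2).
Symmetric: no — w1 R w2 but not w2 R w1.
Transitive: no — w1 R w6 and w6 R w3, but not w1 R w3.
Euclidean: no — w1 R w2 and w1 R w4, but not w2 R w4.
Only serial holds.

serial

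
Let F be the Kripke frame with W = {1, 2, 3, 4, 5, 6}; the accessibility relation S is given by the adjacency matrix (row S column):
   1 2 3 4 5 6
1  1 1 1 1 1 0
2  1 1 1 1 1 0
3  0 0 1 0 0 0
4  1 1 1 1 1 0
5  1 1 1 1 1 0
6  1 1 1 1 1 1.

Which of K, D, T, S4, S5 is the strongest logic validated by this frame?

S4

Serial (axiom D): yes — every world has a successor (e.g. 1 S 1).
Reflexive (axiom T): yes — every world is S-related to itself.
Transitive (axiom 4): yes — every two-step S-path is closed by a direct edge.
Euclidean (axiom 5): no — 1 S 3 and 1 S 2, but not 3 S 2.
So F validates K, D, T, S4; S5 would additionally require S to be Euclidean. The strongest is S4.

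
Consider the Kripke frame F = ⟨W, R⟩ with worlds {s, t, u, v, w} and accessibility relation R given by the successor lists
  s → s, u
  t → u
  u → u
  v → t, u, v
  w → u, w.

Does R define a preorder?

No

Reflexive: no — t is not related to itself.
Transitive: yes — every two-step R-path is closed by a direct edge.
So R is not a preorder.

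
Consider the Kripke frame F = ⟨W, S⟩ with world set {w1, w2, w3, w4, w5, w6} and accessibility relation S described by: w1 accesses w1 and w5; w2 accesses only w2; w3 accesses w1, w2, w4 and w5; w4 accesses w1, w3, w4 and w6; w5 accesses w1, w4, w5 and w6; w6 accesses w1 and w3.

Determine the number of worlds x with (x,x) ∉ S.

2

Enumerating: w3, w6.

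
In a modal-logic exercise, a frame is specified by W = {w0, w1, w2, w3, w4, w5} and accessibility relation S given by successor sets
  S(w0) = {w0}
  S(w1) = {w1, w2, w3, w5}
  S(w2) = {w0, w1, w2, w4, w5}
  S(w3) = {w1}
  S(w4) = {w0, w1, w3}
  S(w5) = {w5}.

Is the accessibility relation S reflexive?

No

Reflexive: no — w3 is not related to itself.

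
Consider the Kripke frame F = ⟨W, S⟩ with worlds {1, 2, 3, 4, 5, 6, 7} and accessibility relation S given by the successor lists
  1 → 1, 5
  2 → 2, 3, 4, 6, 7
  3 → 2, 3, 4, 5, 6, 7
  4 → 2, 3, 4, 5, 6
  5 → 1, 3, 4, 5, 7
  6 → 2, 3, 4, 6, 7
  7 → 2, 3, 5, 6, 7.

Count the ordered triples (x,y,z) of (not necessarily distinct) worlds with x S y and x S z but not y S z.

26

Enumerating: (2,4,7), (2,7,4), (3,2,5), (3,4,7), (3,5,2), (3,5,6), (3,6,5), (3,7,4), (4,2,5), (4,5,2), (4,5,6), (4,6,5), … and 14 more.
Total: 26.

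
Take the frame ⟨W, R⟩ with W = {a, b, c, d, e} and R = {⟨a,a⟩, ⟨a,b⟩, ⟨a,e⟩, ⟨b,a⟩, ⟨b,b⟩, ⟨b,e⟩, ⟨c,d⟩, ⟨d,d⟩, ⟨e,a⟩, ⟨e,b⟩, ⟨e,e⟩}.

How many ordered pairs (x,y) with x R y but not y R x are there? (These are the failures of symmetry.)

Enumerating: (c,d).

1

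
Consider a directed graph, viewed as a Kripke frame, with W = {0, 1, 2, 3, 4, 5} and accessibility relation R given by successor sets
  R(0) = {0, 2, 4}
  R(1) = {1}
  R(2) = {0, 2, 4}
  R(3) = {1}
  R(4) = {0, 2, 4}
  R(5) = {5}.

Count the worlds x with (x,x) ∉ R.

1

Enumerating: 3.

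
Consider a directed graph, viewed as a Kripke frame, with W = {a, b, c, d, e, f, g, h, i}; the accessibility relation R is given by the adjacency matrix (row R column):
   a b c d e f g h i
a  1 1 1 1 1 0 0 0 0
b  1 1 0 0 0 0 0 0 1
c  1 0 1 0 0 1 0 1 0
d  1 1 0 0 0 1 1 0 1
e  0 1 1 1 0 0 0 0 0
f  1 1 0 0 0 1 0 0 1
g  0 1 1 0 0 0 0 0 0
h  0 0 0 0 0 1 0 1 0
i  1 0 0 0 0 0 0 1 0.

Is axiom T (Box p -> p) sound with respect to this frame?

No

By correspondence theory, T is valid on a frame iff R is reflexive.
Reflexive: no — d is not related to itself.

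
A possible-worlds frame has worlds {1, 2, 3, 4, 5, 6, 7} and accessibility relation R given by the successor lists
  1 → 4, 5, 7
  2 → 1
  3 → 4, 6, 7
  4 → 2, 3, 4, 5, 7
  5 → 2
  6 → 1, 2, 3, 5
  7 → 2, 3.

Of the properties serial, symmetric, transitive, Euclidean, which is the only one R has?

serial

Serial: yes — every world has a successor (e.g. 1 R 4).
Symmetric: no — 1 R 4 but not 4 R 1.
Transitive: no — 1 R 4 and 4 R 2, but not 1 R 2.
Euclidean: no — 1 R 5 and 1 R 4, but not 5 R 4.
Only serial holds.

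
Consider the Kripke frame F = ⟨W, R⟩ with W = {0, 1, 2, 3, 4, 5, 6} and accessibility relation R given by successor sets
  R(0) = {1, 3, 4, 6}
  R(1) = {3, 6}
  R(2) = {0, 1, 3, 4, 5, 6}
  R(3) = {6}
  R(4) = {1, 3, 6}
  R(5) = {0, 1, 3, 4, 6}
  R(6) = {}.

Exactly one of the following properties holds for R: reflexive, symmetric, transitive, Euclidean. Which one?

transitive

Reflexive: no — 0 is not related to itself.
Symmetric: no — 0 R 1 but not 1 R 0.
Transitive: yes — every two-step R-path is closed by a direct edge.
Euclidean: no — 0 R 1 and 0 R 4, but not 1 R 4.
Only transitive holds.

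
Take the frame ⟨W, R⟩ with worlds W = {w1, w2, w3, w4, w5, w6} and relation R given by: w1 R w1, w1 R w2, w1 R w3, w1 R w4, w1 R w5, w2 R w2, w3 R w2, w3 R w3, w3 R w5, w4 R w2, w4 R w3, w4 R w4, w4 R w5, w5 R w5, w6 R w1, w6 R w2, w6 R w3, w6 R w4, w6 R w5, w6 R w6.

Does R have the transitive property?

Transitive: yes — every two-step R-path is closed by a direct edge.

Yes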